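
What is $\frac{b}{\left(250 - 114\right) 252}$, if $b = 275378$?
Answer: $\frac{137689}{17136} \approx 8.0351$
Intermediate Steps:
$\frac{b}{\left(250 - 114\right) 252} = \frac{275378}{\left(250 - 114\right) 252} = \frac{275378}{136 \cdot 252} = \frac{275378}{34272} = 275378 \cdot \frac{1}{34272} = \frac{137689}{17136}$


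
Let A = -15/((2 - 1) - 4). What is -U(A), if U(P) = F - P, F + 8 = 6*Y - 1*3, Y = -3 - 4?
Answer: 58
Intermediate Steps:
Y = -7
F = -53 (F = -8 + (6*(-7) - 1*3) = -8 + (-42 - 3) = -8 - 45 = -53)
A = 5 (A = -15/(1 - 4) = -15/(-3) = -15*(-1/3) = 5)
U(P) = -53 - P
-U(A) = -(-53 - 1*5) = -(-53 - 5) = -1*(-58) = 58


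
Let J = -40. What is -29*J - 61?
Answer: 1099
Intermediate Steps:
-29*J - 61 = -29*(-40) - 61 = 1160 - 61 = 1099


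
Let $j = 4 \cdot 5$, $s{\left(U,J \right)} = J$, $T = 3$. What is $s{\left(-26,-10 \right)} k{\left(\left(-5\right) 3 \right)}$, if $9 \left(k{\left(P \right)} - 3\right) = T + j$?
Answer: $- \frac{500}{9} \approx -55.556$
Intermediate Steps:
$j = 20$
$k{\left(P \right)} = \frac{50}{9}$ ($k{\left(P \right)} = 3 + \frac{3 + 20}{9} = 3 + \frac{1}{9} \cdot 23 = 3 + \frac{23}{9} = \frac{50}{9}$)
$s{\left(-26,-10 \right)} k{\left(\left(-5\right) 3 \right)} = \left(-10\right) \frac{50}{9} = - \frac{500}{9}$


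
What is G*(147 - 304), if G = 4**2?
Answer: -2512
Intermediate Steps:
G = 16
G*(147 - 304) = 16*(147 - 304) = 16*(-157) = -2512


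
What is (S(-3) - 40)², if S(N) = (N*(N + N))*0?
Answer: 1600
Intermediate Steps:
S(N) = 0 (S(N) = (N*(2*N))*0 = (2*N²)*0 = 0)
(S(-3) - 40)² = (0 - 40)² = (-40)² = 1600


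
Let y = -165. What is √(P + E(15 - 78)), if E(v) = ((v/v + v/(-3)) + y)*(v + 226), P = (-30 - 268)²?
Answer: √65495 ≈ 255.92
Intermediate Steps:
P = 88804 (P = (-298)² = 88804)
E(v) = (-164 - v/3)*(226 + v) (E(v) = ((v/v + v/(-3)) - 165)*(v + 226) = ((1 + v*(-⅓)) - 165)*(226 + v) = ((1 - v/3) - 165)*(226 + v) = (-164 - v/3)*(226 + v))
√(P + E(15 - 78)) = √(88804 + (-37064 - 718*(15 - 78)/3 - (15 - 78)²/3)) = √(88804 + (-37064 - 718/3*(-63) - ⅓*(-63)²)) = √(88804 + (-37064 + 15078 - ⅓*3969)) = √(88804 + (-37064 + 15078 - 1323)) = √(88804 - 23309) = √65495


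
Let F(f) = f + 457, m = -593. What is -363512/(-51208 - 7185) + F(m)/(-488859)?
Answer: 177714054256/28545943587 ≈ 6.2255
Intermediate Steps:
F(f) = 457 + f
-363512/(-51208 - 7185) + F(m)/(-488859) = -363512/(-51208 - 7185) + (457 - 593)/(-488859) = -363512/(-58393) - 136*(-1/488859) = -363512*(-1/58393) + 136/488859 = 363512/58393 + 136/488859 = 177714054256/28545943587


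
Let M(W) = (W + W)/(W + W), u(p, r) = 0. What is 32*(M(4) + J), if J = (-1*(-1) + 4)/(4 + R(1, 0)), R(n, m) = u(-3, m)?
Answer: 72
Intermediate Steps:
R(n, m) = 0
J = 5/4 (J = (-1*(-1) + 4)/(4 + 0) = (1 + 4)/4 = 5*(¼) = 5/4 ≈ 1.2500)
M(W) = 1 (M(W) = (2*W)/((2*W)) = (2*W)*(1/(2*W)) = 1)
32*(M(4) + J) = 32*(1 + 5/4) = 32*(9/4) = 72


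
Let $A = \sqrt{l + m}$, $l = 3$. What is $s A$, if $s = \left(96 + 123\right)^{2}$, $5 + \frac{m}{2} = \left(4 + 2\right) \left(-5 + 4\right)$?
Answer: $47961 i \sqrt{19} \approx 2.0906 \cdot 10^{5} i$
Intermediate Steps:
$m = -22$ ($m = -10 + 2 \left(4 + 2\right) \left(-5 + 4\right) = -10 + 2 \cdot 6 \left(-1\right) = -10 + 2 \left(-6\right) = -10 - 12 = -22$)
$s = 47961$ ($s = 219^{2} = 47961$)
$A = i \sqrt{19}$ ($A = \sqrt{3 - 22} = \sqrt{-19} = i \sqrt{19} \approx 4.3589 i$)
$s A = 47961 i \sqrt{19}$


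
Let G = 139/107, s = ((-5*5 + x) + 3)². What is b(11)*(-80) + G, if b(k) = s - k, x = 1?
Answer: -3680661/107 ≈ -34399.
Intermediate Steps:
s = 441 (s = ((-5*5 + 1) + 3)² = ((-25 + 1) + 3)² = (-24 + 3)² = (-21)² = 441)
b(k) = 441 - k
G = 139/107 (G = 139*(1/107) = 139/107 ≈ 1.2991)
b(11)*(-80) + G = (441 - 1*11)*(-80) + 139/107 = (441 - 11)*(-80) + 139/107 = 430*(-80) + 139/107 = -34400 + 139/107 = -3680661/107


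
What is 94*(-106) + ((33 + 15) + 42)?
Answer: -9874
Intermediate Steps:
94*(-106) + ((33 + 15) + 42) = -9964 + (48 + 42) = -9964 + 90 = -9874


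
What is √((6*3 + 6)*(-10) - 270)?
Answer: I*√510 ≈ 22.583*I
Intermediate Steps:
√((6*3 + 6)*(-10) - 270) = √((18 + 6)*(-10) - 270) = √(24*(-10) - 270) = √(-240 - 270) = √(-510) = I*√510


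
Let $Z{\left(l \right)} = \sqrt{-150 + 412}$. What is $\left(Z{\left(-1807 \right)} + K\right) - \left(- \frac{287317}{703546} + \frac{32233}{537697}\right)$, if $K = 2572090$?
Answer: $\frac{973007821525175311}{378294573562} + \sqrt{262} \approx 2.5721 \cdot 10^{6}$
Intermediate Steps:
$Z{\left(l \right)} = \sqrt{262}$
$\left(Z{\left(-1807 \right)} + K\right) - \left(- \frac{287317}{703546} + \frac{32233}{537697}\right) = \left(\sqrt{262} + 2572090\right) - \left(- \frac{287317}{703546} + \frac{32233}{537697}\right) = \left(2572090 + \sqrt{262}\right) - - \frac{131812090731}{378294573562} = \left(2572090 + \sqrt{262}\right) + \left(\frac{287317}{703546} - \frac{32233}{537697}\right) = \left(2572090 + \sqrt{262}\right) + \frac{131812090731}{378294573562} = \frac{973007821525175311}{378294573562} + \sqrt{262}$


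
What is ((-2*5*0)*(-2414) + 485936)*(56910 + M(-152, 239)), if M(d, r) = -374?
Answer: 27472877696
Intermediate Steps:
((-2*5*0)*(-2414) + 485936)*(56910 + M(-152, 239)) = ((-2*5*0)*(-2414) + 485936)*(56910 - 374) = (-10*0*(-2414) + 485936)*56536 = (0*(-2414) + 485936)*56536 = (0 + 485936)*56536 = 485936*56536 = 27472877696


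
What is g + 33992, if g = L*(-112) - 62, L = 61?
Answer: 27098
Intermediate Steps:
g = -6894 (g = 61*(-112) - 62 = -6832 - 62 = -6894)
g + 33992 = -6894 + 33992 = 27098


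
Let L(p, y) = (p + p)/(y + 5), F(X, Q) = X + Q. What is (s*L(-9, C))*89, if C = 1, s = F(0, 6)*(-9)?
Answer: 14418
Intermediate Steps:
F(X, Q) = Q + X
s = -54 (s = (6 + 0)*(-9) = 6*(-9) = -54)
L(p, y) = 2*p/(5 + y) (L(p, y) = (2*p)/(5 + y) = 2*p/(5 + y))
(s*L(-9, C))*89 = -108*(-9)/(5 + 1)*89 = -108*(-9)/6*89 = -54*(-3)*89 = 162*89 = 14418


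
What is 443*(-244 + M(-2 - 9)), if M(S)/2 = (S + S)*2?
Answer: -147076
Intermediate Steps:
M(S) = 8*S (M(S) = 2*((S + S)*2) = 2*((2*S)*2) = 2*(4*S) = 8*S)
443*(-244 + M(-2 - 9)) = 443*(-244 + 8*(-2 - 9)) = 443*(-244 + 8*(-11)) = 443*(-244 - 88) = 443*(-332) = -147076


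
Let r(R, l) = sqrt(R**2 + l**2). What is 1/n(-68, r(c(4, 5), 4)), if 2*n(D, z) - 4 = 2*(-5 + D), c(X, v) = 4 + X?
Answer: -1/71 ≈ -0.014085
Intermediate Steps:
n(D, z) = -3 + D (n(D, z) = 2 + (2*(-5 + D))/2 = 2 + (-10 + 2*D)/2 = 2 + (-5 + D) = -3 + D)
1/n(-68, r(c(4, 5), 4)) = 1/(-3 - 68) = 1/(-71) = -1/71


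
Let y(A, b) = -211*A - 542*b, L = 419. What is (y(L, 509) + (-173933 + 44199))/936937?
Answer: -494021/936937 ≈ -0.52727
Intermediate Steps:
y(A, b) = -542*b - 211*A
(y(L, 509) + (-173933 + 44199))/936937 = ((-542*509 - 211*419) + (-173933 + 44199))/936937 = ((-275878 - 88409) - 129734)*(1/936937) = (-364287 - 129734)*(1/936937) = -494021*1/936937 = -494021/936937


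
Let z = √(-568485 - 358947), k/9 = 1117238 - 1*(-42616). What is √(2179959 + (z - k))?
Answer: √(-8258727 + 6*I*√25762) ≈ 0.17 + 2873.8*I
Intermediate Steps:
k = 10438686 (k = 9*(1117238 - 1*(-42616)) = 9*(1117238 + 42616) = 9*1159854 = 10438686)
z = 6*I*√25762 (z = √(-927432) = 6*I*√25762 ≈ 963.03*I)
√(2179959 + (z - k)) = √(2179959 + (6*I*√25762 - 1*10438686)) = √(2179959 + (6*I*√25762 - 10438686)) = √(2179959 + (-10438686 + 6*I*√25762)) = √(-8258727 + 6*I*√25762)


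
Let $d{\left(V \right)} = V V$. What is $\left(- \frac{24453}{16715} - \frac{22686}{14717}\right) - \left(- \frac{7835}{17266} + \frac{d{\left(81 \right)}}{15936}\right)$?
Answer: $- \frac{33418078460622541}{11280944902338880} \approx -2.9623$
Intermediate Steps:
$d{\left(V \right)} = V^{2}$
$\left(- \frac{24453}{16715} - \frac{22686}{14717}\right) - \left(- \frac{7835}{17266} + \frac{d{\left(81 \right)}}{15936}\right) = \left(- \frac{24453}{16715} - \frac{22686}{14717}\right) - \left(- \frac{7835}{17266} + \frac{81^{2}}{15936}\right) = \left(\left(-24453\right) \frac{1}{16715} - \frac{22686}{14717}\right) - \left(\left(-7835\right) \frac{1}{17266} + 6561 \cdot \frac{1}{15936}\right) = \left(- \frac{24453}{16715} - \frac{22686}{14717}\right) - \left(- \frac{7835}{17266} + \frac{2187}{5312}\right) = - \frac{739071291}{245994655} - - \frac{1929389}{45858496} = - \frac{739071291}{245994655} + \frac{1929389}{45858496} = - \frac{33418078460622541}{11280944902338880}$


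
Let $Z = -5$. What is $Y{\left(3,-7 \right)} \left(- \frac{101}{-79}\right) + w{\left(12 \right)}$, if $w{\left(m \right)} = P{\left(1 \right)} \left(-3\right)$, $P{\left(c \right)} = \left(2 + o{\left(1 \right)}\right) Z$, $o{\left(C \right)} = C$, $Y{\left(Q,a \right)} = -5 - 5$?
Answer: $\frac{2545}{79} \approx 32.215$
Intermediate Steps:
$Y{\left(Q,a \right)} = -10$
$P{\left(c \right)} = -15$ ($P{\left(c \right)} = \left(2 + 1\right) \left(-5\right) = 3 \left(-5\right) = -15$)
$w{\left(m \right)} = 45$ ($w{\left(m \right)} = \left(-15\right) \left(-3\right) = 45$)
$Y{\left(3,-7 \right)} \left(- \frac{101}{-79}\right) + w{\left(12 \right)} = - 10 \left(- \frac{101}{-79}\right) + 45 = - 10 \left(\left(-101\right) \left(- \frac{1}{79}\right)\right) + 45 = \left(-10\right) \frac{101}{79} + 45 = - \frac{1010}{79} + 45 = \frac{2545}{79}$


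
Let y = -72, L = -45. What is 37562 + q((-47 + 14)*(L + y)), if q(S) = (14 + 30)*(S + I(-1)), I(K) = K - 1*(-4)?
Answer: 207578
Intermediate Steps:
I(K) = 4 + K (I(K) = K + 4 = 4 + K)
q(S) = 132 + 44*S (q(S) = (14 + 30)*(S + (4 - 1)) = 44*(S + 3) = 44*(3 + S) = 132 + 44*S)
37562 + q((-47 + 14)*(L + y)) = 37562 + (132 + 44*((-47 + 14)*(-45 - 72))) = 37562 + (132 + 44*(-33*(-117))) = 37562 + (132 + 44*3861) = 37562 + (132 + 169884) = 37562 + 170016 = 207578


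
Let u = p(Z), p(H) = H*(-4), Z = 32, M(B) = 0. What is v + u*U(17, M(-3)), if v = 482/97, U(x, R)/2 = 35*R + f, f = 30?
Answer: -744478/97 ≈ -7675.0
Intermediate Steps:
U(x, R) = 60 + 70*R (U(x, R) = 2*(35*R + 30) = 2*(30 + 35*R) = 60 + 70*R)
p(H) = -4*H
u = -128 (u = -4*32 = -128)
v = 482/97 (v = 482*(1/97) = 482/97 ≈ 4.9691)
v + u*U(17, M(-3)) = 482/97 - 128*(60 + 70*0) = 482/97 - 128*(60 + 0) = 482/97 - 128*60 = 482/97 - 7680 = -744478/97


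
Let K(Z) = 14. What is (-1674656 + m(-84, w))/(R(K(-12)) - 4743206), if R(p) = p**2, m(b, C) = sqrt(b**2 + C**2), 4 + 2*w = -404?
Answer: 14192/40195 - 78*sqrt(2)/2371505 ≈ 0.35303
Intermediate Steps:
w = -204 (w = -2 + (1/2)*(-404) = -2 - 202 = -204)
m(b, C) = sqrt(C**2 + b**2)
(-1674656 + m(-84, w))/(R(K(-12)) - 4743206) = (-1674656 + sqrt((-204)**2 + (-84)**2))/(14**2 - 4743206) = (-1674656 + sqrt(41616 + 7056))/(196 - 4743206) = (-1674656 + sqrt(48672))/(-4743010) = (-1674656 + 156*sqrt(2))*(-1/4743010) = 14192/40195 - 78*sqrt(2)/2371505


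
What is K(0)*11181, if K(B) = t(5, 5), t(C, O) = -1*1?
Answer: -11181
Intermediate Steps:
t(C, O) = -1
K(B) = -1
K(0)*11181 = -1*11181 = -11181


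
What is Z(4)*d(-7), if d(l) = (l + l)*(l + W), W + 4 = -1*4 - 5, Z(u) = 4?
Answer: 1120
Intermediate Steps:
W = -13 (W = -4 + (-1*4 - 5) = -4 + (-4 - 5) = -4 - 9 = -13)
d(l) = 2*l*(-13 + l) (d(l) = (l + l)*(l - 13) = (2*l)*(-13 + l) = 2*l*(-13 + l))
Z(4)*d(-7) = 4*(2*(-7)*(-13 - 7)) = 4*(2*(-7)*(-20)) = 4*280 = 1120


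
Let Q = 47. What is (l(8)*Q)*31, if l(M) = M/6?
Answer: 5828/3 ≈ 1942.7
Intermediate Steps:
l(M) = M/6 (l(M) = M*(⅙) = M/6)
(l(8)*Q)*31 = (((⅙)*8)*47)*31 = ((4/3)*47)*31 = (188/3)*31 = 5828/3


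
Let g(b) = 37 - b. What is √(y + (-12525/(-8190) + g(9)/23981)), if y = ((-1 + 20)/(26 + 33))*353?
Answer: √68755615510406250426/772523934 ≈ 10.734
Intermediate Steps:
y = 6707/59 (y = (19/59)*353 = 6707/59 ≈ 113.68)
√(y + (-12525/(-8190) + g(9)/23981)) = √(6707/59 + (-12525/(-8190) + (37 - 1*9)/23981)) = √(6707/59 + (-12525*(-1/8190) + (37 - 9)*(1/23981))) = √(6707/59 + (835/546 + 28*(1/23981))) = √(6707/59 + (835/546 + 28/23981)) = √(6707/59 + 20039423/13093626) = √(89001275539/772523934) = √68755615510406250426/772523934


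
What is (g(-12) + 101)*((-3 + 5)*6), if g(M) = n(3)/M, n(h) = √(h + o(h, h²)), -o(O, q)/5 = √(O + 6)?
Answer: 1212 - 2*I*√3 ≈ 1212.0 - 3.4641*I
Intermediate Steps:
o(O, q) = -5*√(6 + O) (o(O, q) = -5*√(O + 6) = -5*√(6 + O))
n(h) = √(h - 5*√(6 + h))
g(M) = 2*I*√3/M (g(M) = √(3 - 5*√(6 + 3))/M = √(3 - 5*√9)/M = √(3 - 5*3)/M = √(3 - 15)/M = √(-12)/M = (2*I*√3)/M = 2*I*√3/M)
(g(-12) + 101)*((-3 + 5)*6) = (2*I*√3/(-12) + 101)*((-3 + 5)*6) = (2*I*√3*(-1/12) + 101)*(2*6) = (-I*√3/6 + 101)*12 = (101 - I*√3/6)*12 = 1212 - 2*I*√3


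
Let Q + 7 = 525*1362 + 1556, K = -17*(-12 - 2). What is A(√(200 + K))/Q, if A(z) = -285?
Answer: -285/716599 ≈ -0.00039771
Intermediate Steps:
K = 238 (K = -17*(-14) = 238)
Q = 716599 (Q = -7 + (525*1362 + 1556) = -7 + (715050 + 1556) = -7 + 716606 = 716599)
A(√(200 + K))/Q = -285/716599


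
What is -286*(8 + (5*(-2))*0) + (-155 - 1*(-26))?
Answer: -2417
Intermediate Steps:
-286*(8 + (5*(-2))*0) + (-155 - 1*(-26)) = -286*(8 - 10*0) + (-155 + 26) = -286*(8 + 0) - 129 = -286*8 - 129 = -2288 - 129 = -2417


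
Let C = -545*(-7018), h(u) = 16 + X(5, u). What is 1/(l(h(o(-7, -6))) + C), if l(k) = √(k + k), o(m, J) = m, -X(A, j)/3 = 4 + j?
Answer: 382481/1462917153605 - √2/2925834307210 ≈ 2.6145e-7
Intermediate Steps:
X(A, j) = -12 - 3*j (X(A, j) = -3*(4 + j) = -12 - 3*j)
h(u) = 4 - 3*u (h(u) = 16 + (-12 - 3*u) = 4 - 3*u)
l(k) = √2*√k (l(k) = √(2*k) = √2*√k)
C = 3824810
1/(l(h(o(-7, -6))) + C) = 1/(√2*√(4 - 3*(-7)) + 3824810) = 1/(√2*√(4 + 21) + 3824810) = 1/(√2*√25 + 3824810) = 1/(√2*5 + 3824810) = 1/(5*√2 + 3824810) = 1/(3824810 + 5*√2)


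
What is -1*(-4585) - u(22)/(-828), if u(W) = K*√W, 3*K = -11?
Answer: 4585 - 11*√22/2484 ≈ 4585.0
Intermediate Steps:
K = -11/3 (K = (⅓)*(-11) = -11/3 ≈ -3.6667)
u(W) = -11*√W/3
-1*(-4585) - u(22)/(-828) = -1*(-4585) - (-11*√22/3)/(-828) = 4585 - (-11*√22/3)*(-1)/828 = 4585 - 11*√22/2484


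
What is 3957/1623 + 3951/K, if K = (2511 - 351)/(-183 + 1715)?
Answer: 91041257/32460 ≈ 2804.7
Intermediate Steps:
K = 540/383 (K = 2160/1532 = 2160*(1/1532) = 540/383 ≈ 1.4099)
3957/1623 + 3951/K = 3957/1623 + 3951/(540/383) = 3957*(1/1623) + 3951*(383/540) = 1319/541 + 168137/60 = 91041257/32460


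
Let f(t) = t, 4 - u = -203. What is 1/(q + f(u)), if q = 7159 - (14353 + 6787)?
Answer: -1/13774 ≈ -7.2601e-5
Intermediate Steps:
u = 207 (u = 4 - 1*(-203) = 4 + 203 = 207)
q = -13981 (q = 7159 - 1*21140 = 7159 - 21140 = -13981)
1/(q + f(u)) = 1/(-13981 + 207) = 1/(-13774) = -1/13774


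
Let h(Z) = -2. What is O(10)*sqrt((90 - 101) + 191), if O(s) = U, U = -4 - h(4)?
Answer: -12*sqrt(5) ≈ -26.833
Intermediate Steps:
U = -2 (U = -4 - 1*(-2) = -4 + 2 = -2)
O(s) = -2
O(10)*sqrt((90 - 101) + 191) = -2*sqrt((90 - 101) + 191) = -2*sqrt(-11 + 191) = -12*sqrt(5)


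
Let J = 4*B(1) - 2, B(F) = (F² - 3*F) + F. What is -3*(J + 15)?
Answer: -27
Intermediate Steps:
B(F) = F² - 2*F
J = -6 (J = 4*(1*(-2 + 1)) - 2 = 4*(1*(-1)) - 2 = 4*(-1) - 2 = -4 - 2 = -6)
-3*(J + 15) = -3*(-6 + 15) = -3*9 = -27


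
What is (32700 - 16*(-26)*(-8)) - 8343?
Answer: 21029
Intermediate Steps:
(32700 - 16*(-26)*(-8)) - 8343 = (32700 + 416*(-8)) - 8343 = (32700 - 3328) - 8343 = 29372 - 8343 = 21029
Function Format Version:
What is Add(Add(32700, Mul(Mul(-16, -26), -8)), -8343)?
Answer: 21029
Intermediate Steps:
Add(Add(32700, Mul(Mul(-16, -26), -8)), -8343) = Add(Add(32700, Mul(416, -8)), -8343) = Add(Add(32700, -3328), -8343) = Add(29372, -8343) = 21029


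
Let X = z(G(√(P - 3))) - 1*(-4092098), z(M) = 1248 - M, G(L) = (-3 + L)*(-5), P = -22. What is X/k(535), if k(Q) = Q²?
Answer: 4093331/286225 + I/11449 ≈ 14.301 + 8.7344e-5*I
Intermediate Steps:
G(L) = 15 - 5*L
X = 4093331 + 25*I (X = (1248 - (15 - 5*√(-22 - 3))) - 1*(-4092098) = (1248 - (15 - 25*I)) + 4092098 = (1248 + (-15 + 25*I)) + 4092098 = (1233 + 25*I) + 4092098 = 4093331 + 25*I ≈ 4.0933e+6 + 25.0*I)
X/k(535) = (4093331 + 25*I)/(535²) = (4093331 + 25*I)/286225 = (4093331 + 25*I)*(1/286225) = 4093331/286225 + I/11449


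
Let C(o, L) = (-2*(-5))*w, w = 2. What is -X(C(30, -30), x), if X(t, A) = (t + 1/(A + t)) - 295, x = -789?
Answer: 211476/769 ≈ 275.00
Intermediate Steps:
C(o, L) = 20 (C(o, L) = -2*(-5)*2 = 10*2 = 20)
X(t, A) = -295 + t + 1/(A + t)
-X(C(30, -30), x) = -(1 + 20² - 295*(-789) - 295*20 - 789*20)/(-789 + 20) = -(1 + 400 + 232755 - 5900 - 15780)/(-769) = -(-1)*211476/769 = -1*(-211476/769) = 211476/769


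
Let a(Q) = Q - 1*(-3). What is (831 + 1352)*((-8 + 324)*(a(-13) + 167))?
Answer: 108302996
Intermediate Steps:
a(Q) = 3 + Q (a(Q) = Q + 3 = 3 + Q)
(831 + 1352)*((-8 + 324)*(a(-13) + 167)) = (831 + 1352)*((-8 + 324)*((3 - 13) + 167)) = 2183*(316*(-10 + 167)) = 2183*(316*157) = 2183*49612 = 108302996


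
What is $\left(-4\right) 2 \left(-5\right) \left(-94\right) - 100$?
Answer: $-3860$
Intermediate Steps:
$\left(-4\right) 2 \left(-5\right) \left(-94\right) - 100 = \left(-8\right) \left(-5\right) \left(-94\right) - 100 = 40 \left(-94\right) - 100 = -3760 - 100 = -3860$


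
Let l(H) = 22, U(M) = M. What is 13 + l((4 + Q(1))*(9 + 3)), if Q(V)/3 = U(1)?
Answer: 35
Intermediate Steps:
Q(V) = 3 (Q(V) = 3*1 = 3)
13 + l((4 + Q(1))*(9 + 3)) = 13 + 22 = 35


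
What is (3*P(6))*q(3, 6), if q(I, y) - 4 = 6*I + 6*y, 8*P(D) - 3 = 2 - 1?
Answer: 87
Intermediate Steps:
P(D) = ½ (P(D) = 3/8 + (2 - 1)/8 = 3/8 + (⅛)*1 = 3/8 + ⅛ = ½)
q(I, y) = 4 + 6*I + 6*y (q(I, y) = 4 + (6*I + 6*y) = 4 + 6*I + 6*y)
(3*P(6))*q(3, 6) = (3*(½))*(4 + 6*3 + 6*6) = 3*(4 + 18 + 36)/2 = (3/2)*58 = 87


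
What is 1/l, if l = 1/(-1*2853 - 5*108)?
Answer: -3393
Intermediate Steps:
l = -1/3393 (l = 1/(-2853 - 540) = 1/(-3393) = -1/3393 ≈ -0.00029472)
1/l = 1/(-1/3393) = -3393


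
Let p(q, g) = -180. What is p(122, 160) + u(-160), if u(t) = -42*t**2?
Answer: -1075380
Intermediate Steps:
p(122, 160) + u(-160) = -180 - 42*(-160)**2 = -180 - 42*25600 = -180 - 1075200 = -1075380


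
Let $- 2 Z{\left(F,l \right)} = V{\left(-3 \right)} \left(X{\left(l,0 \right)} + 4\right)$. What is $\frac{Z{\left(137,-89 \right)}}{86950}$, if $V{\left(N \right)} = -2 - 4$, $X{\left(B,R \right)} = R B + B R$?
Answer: $\frac{6}{43475} \approx 0.00013801$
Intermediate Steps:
$X{\left(B,R \right)} = 2 B R$ ($X{\left(B,R \right)} = B R + B R = 2 B R$)
$V{\left(N \right)} = -6$
$Z{\left(F,l \right)} = 12$ ($Z{\left(F,l \right)} = - \frac{\left(-6\right) \left(2 l 0 + 4\right)}{2} = - \frac{\left(-6\right) \left(0 + 4\right)}{2} = - \frac{\left(-6\right) 4}{2} = \left(- \frac{1}{2}\right) \left(-24\right) = 12$)
$\frac{Z{\left(137,-89 \right)}}{86950} = \frac{12}{86950} = 12 \cdot \frac{1}{86950} = \frac{6}{43475}$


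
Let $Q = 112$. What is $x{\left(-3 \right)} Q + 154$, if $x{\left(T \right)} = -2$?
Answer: $-70$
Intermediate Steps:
$x{\left(-3 \right)} Q + 154 = \left(-2\right) 112 + 154 = -224 + 154 = -70$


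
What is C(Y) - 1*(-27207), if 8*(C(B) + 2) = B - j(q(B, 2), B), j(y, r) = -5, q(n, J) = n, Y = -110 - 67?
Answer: 54367/2 ≈ 27184.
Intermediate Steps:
Y = -177
C(B) = -11/8 + B/8 (C(B) = -2 + (B - 1*(-5))/8 = -2 + (B + 5)/8 = -2 + (5 + B)/8 = -2 + (5/8 + B/8) = -11/8 + B/8)
C(Y) - 1*(-27207) = (-11/8 + (⅛)*(-177)) - 1*(-27207) = (-11/8 - 177/8) + 27207 = -47/2 + 27207 = 54367/2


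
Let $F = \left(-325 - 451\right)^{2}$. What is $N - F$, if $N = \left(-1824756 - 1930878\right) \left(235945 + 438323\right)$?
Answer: $-2532304428088$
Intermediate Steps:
$N = -2532303825912$ ($N = \left(-3755634\right) 674268 = -2532303825912$)
$F = 602176$ ($F = \left(-776\right)^{2} = 602176$)
$N - F = -2532303825912 - 602176 = -2532304428088$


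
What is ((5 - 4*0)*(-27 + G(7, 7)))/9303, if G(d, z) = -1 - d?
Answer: -25/1329 ≈ -0.018811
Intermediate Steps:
((5 - 4*0)*(-27 + G(7, 7)))/9303 = ((5 - 4*0)*(-27 + (-1 - 1*7)))/9303 = ((5 + 0)*(-27 + (-1 - 7)))*(1/9303) = (5*(-27 - 8))*(1/9303) = (5*(-35))*(1/9303) = -175*1/9303 = -25/1329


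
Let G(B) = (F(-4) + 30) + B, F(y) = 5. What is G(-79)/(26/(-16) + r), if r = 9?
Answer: -352/59 ≈ -5.9661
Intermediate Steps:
G(B) = 35 + B (G(B) = (5 + 30) + B = 35 + B)
G(-79)/(26/(-16) + r) = (35 - 79)/(26/(-16) + 9) = -44/(26*(-1/16) + 9) = -44/(-13/8 + 9) = -44/59/8 = -44*8/59 = -352/59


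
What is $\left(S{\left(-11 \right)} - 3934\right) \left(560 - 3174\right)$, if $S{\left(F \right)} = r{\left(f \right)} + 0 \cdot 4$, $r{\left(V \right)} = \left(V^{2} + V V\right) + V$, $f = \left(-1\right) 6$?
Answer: $10110952$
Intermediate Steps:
$f = -6$
$r{\left(V \right)} = V + 2 V^{2}$ ($r{\left(V \right)} = \left(V^{2} + V^{2}\right) + V = 2 V^{2} + V = V + 2 V^{2}$)
$S{\left(F \right)} = 66$ ($S{\left(F \right)} = - 6 \left(1 + 2 \left(-6\right)\right) + 0 \cdot 4 = - 6 \left(1 - 12\right) + 0 = \left(-6\right) \left(-11\right) + 0 = 66 + 0 = 66$)
$\left(S{\left(-11 \right)} - 3934\right) \left(560 - 3174\right) = \left(66 - 3934\right) \left(560 - 3174\right) = \left(-3868\right) \left(-2614\right) = 10110952$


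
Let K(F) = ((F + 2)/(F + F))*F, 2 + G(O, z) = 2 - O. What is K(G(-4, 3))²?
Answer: 9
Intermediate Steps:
G(O, z) = -O (G(O, z) = -2 + (2 - O) = -O)
K(F) = 1 + F/2 (K(F) = ((2 + F)/((2*F)))*F = ((2 + F)*(1/(2*F)))*F = ((2 + F)/(2*F))*F = 1 + F/2)
K(G(-4, 3))² = (1 + (-1*(-4))/2)² = (1 + (½)*4)² = (1 + 2)² = 3² = 9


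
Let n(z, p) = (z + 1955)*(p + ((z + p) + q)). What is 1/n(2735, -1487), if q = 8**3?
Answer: 1/1280370 ≈ 7.8102e-7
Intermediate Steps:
q = 512
n(z, p) = (1955 + z)*(512 + z + 2*p) (n(z, p) = (z + 1955)*(p + ((z + p) + 512)) = (1955 + z)*(p + ((p + z) + 512)) = (1955 + z)*(p + (512 + p + z)) = (1955 + z)*(512 + z + 2*p))
1/n(2735, -1487) = 1/(1000960 + 2735**2 + 2467*2735 + 3910*(-1487) + 2*(-1487)*2735) = 1/(1000960 + 7480225 + 6747245 - 5814170 - 8133890) = 1/1280370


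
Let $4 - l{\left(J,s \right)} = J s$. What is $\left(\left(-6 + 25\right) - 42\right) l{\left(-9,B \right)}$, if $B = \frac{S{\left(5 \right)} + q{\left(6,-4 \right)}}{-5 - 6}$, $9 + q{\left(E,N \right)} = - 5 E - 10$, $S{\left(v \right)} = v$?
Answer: $-920$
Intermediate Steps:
$q{\left(E,N \right)} = -19 - 5 E$ ($q{\left(E,N \right)} = -9 - \left(10 + 5 E\right) = -19 - 5 E$)
$B = 4$ ($B = \frac{5 - 49}{-5 - 6} = \frac{5 - 49}{-11} = \left(5 - 49\right) \left(- \frac{1}{11}\right) = \left(-44\right) \left(- \frac{1}{11}\right) = 4$)
$l{\left(J,s \right)} = 4 - J s$
$\left(\left(-6 + 25\right) - 42\right) l{\left(-9,B \right)} = \left(\left(-6 + 25\right) - 42\right) \left(4 - \left(-9\right) 4\right) = \left(19 - 42\right) \left(4 + 36\right) = \left(-23\right) 40 = -920$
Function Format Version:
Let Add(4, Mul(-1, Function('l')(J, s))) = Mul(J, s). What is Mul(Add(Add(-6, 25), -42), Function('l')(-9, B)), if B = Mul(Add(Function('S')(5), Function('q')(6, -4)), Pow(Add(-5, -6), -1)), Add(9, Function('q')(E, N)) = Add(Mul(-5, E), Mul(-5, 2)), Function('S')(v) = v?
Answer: -920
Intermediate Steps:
Function('q')(E, N) = Add(-19, Mul(-5, E)) (Function('q')(E, N) = Add(-9, Add(Mul(-5, E), Mul(-5, 2))) = Add(-9, Add(Mul(-5, E), -10)) = Add(-9, Add(-10, Mul(-5, E))) = Add(-19, Mul(-5, E)))
B = 4 (B = Mul(Add(5, Add(-19, Mul(-5, 6))), Pow(Add(-5, -6), -1)) = Mul(Add(5, Add(-19, -30)), Pow(-11, -1)) = Mul(Add(5, -49), Rational(-1, 11)) = Mul(-44, Rational(-1, 11)) = 4)
Function('l')(J, s) = Add(4, Mul(-1, J, s)) (Function('l')(J, s) = Add(4, Mul(-1, Mul(J, s))) = Add(4, Mul(-1, J, s)))
Mul(Add(Add(-6, 25), -42), Function('l')(-9, B)) = Mul(Add(Add(-6, 25), -42), Add(4, Mul(-1, -9, 4))) = Mul(Add(19, -42), Add(4, 36)) = Mul(-23, 40) = -920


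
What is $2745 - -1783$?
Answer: $4528$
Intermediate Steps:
$2745 - -1783 = 2745 + 1783 = 4528$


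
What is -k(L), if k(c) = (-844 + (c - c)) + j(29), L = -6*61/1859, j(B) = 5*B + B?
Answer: 670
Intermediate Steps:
j(B) = 6*B
L = -366/1859 (L = -366*1/1859 = -366/1859 ≈ -0.19688)
k(c) = -670 (k(c) = (-844 + (c - c)) + 6*29 = (-844 + 0) + 174 = -844 + 174 = -670)
-k(L) = -1*(-670) = 670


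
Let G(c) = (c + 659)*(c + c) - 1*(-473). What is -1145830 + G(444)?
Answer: -165893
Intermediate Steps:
G(c) = 473 + 2*c*(659 + c) (G(c) = (659 + c)*(2*c) + 473 = 2*c*(659 + c) + 473 = 473 + 2*c*(659 + c))
-1145830 + G(444) = -1145830 + (473 + 2*444**2 + 1318*444) = -1145830 + (473 + 2*197136 + 585192) = -1145830 + (473 + 394272 + 585192) = -1145830 + 979937 = -165893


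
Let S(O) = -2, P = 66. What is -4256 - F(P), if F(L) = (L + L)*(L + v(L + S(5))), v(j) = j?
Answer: -21416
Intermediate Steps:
F(L) = 2*L*(-2 + 2*L) (F(L) = (L + L)*(L + (L - 2)) = (2*L)*(L + (-2 + L)) = (2*L)*(-2 + 2*L) = 2*L*(-2 + 2*L))
-4256 - F(P) = -4256 - 4*66*(-1 + 66) = -4256 - 4*66*65 = -4256 - 1*17160 = -4256 - 17160 = -21416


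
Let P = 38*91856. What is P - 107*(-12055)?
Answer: 4780413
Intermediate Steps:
P = 3490528
P - 107*(-12055) = 3490528 - 107*(-12055) = 3490528 - 1*(-1289885) = 3490528 + 1289885 = 4780413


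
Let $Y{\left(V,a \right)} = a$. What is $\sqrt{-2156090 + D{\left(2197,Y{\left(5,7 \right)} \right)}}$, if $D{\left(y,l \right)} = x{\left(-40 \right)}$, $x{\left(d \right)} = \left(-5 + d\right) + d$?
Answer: $555 i \sqrt{7} \approx 1468.4 i$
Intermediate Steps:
$x{\left(d \right)} = -5 + 2 d$
$D{\left(y,l \right)} = -85$ ($D{\left(y,l \right)} = -5 + 2 \left(-40\right) = -5 - 80 = -85$)
$\sqrt{-2156090 + D{\left(2197,Y{\left(5,7 \right)} \right)}} = \sqrt{-2156090 - 85} = \sqrt{-2156175} = 555 i \sqrt{7}$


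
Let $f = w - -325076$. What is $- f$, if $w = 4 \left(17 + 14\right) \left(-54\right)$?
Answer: $-318380$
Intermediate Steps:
$w = -6696$ ($w = 4 \cdot 31 \left(-54\right) = 124 \left(-54\right) = -6696$)
$f = 318380$ ($f = -6696 - -325076 = -6696 + 325076 = 318380$)
$- f = \left(-1\right) 318380 = -318380$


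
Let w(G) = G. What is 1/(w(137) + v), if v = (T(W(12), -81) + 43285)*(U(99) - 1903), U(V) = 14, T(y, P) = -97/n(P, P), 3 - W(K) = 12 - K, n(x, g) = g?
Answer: -81/6623166701 ≈ -1.2230e-8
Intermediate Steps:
W(K) = -9 + K (W(K) = 3 - (12 - K) = 3 + (-12 + K) = -9 + K)
T(y, P) = -97/P
v = -6623177798/81 (v = (-97/(-81) + 43285)*(14 - 1903) = (-97*(-1/81) + 43285)*(-1889) = (97/81 + 43285)*(-1889) = (3506182/81)*(-1889) = -6623177798/81 ≈ -8.1768e+7)
1/(w(137) + v) = 1/(137 - 6623177798/81) = 1/(-6623166701/81) = -81/6623166701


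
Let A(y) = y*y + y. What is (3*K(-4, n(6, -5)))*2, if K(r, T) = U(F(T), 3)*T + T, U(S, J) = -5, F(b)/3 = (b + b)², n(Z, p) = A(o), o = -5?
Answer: -480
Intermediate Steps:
A(y) = y + y² (A(y) = y² + y = y + y²)
n(Z, p) = 20 (n(Z, p) = -5*(1 - 5) = -5*(-4) = 20)
F(b) = 12*b² (F(b) = 3*(b + b)² = 3*(2*b)² = 3*(4*b²) = 12*b²)
K(r, T) = -4*T (K(r, T) = -5*T + T = -4*T)
(3*K(-4, n(6, -5)))*2 = (3*(-4*20))*2 = (3*(-80))*2 = -240*2 = -480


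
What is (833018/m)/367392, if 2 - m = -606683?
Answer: 416509/111445607760 ≈ 3.7373e-6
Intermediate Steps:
m = 606685 (m = 2 - 1*(-606683) = 2 + 606683 = 606685)
(833018/m)/367392 = (833018/606685)/367392 = (833018*(1/606685))*(1/367392) = (833018/606685)*(1/367392) = 416509/111445607760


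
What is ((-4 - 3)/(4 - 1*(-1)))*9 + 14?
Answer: 7/5 ≈ 1.4000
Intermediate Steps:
((-4 - 3)/(4 - 1*(-1)))*9 + 14 = -7/(4 + 1)*9 + 14 = -7/5*9 + 14 = -63/5 + 14 = 7/5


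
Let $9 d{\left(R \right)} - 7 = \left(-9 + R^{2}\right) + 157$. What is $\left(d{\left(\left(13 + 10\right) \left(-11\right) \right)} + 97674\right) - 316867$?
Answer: $- \frac{636191}{3} \approx -2.1206 \cdot 10^{5}$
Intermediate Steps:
$d{\left(R \right)} = \frac{155}{9} + \frac{R^{2}}{9}$ ($d{\left(R \right)} = \frac{7}{9} + \frac{\left(-9 + R^{2}\right) + 157}{9} = \frac{7}{9} + \frac{148 + R^{2}}{9} = \frac{7}{9} + \left(\frac{148}{9} + \frac{R^{2}}{9}\right) = \frac{155}{9} + \frac{R^{2}}{9}$)
$\left(d{\left(\left(13 + 10\right) \left(-11\right) \right)} + 97674\right) - 316867 = \left(\left(\frac{155}{9} + \frac{\left(\left(13 + 10\right) \left(-11\right)\right)^{2}}{9}\right) + 97674\right) - 316867 = \left(\left(\frac{155}{9} + \frac{\left(23 \left(-11\right)\right)^{2}}{9}\right) + 97674\right) - 316867 = \left(\left(\frac{155}{9} + \frac{\left(-253\right)^{2}}{9}\right) + 97674\right) - 316867 = \left(\left(\frac{155}{9} + \frac{1}{9} \cdot 64009\right) + 97674\right) - 316867 = \left(\left(\frac{155}{9} + \frac{64009}{9}\right) + 97674\right) - 316867 = \left(\frac{21388}{3} + 97674\right) - 316867 = \frac{314410}{3} - 316867 = - \frac{636191}{3}$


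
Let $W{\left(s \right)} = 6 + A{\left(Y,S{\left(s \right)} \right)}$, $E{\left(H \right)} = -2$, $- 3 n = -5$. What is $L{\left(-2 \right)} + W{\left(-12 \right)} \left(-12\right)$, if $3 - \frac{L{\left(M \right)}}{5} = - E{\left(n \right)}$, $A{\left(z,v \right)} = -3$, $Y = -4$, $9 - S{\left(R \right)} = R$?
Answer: $-31$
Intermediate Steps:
$n = \frac{5}{3}$ ($n = \left(- \frac{1}{3}\right) \left(-5\right) = \frac{5}{3} \approx 1.6667$)
$S{\left(R \right)} = 9 - R$
$L{\left(M \right)} = 5$ ($L{\left(M \right)} = 15 - 5 \left(\left(-1\right) \left(-2\right)\right) = 15 - 10 = 5$)
$W{\left(s \right)} = 3$ ($W{\left(s \right)} = 6 - 3 = 3$)
$L{\left(-2 \right)} + W{\left(-12 \right)} \left(-12\right) = 5 + 3 \left(-12\right) = 5 - 36 = -31$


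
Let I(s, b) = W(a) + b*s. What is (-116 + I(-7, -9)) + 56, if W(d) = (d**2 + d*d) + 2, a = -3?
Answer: 23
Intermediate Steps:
W(d) = 2 + 2*d**2 (W(d) = (d**2 + d**2) + 2 = 2*d**2 + 2 = 2 + 2*d**2)
I(s, b) = 20 + b*s (I(s, b) = (2 + 2*(-3)**2) + b*s = (2 + 2*9) + b*s = (2 + 18) + b*s = 20 + b*s)
(-116 + I(-7, -9)) + 56 = (-116 + (20 - 9*(-7))) + 56 = (-116 + (20 + 63)) + 56 = (-116 + 83) + 56 = -33 + 56 = 23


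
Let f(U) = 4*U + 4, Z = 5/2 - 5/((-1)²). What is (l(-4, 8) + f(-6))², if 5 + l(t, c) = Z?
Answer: 3025/4 ≈ 756.25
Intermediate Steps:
Z = -5/2 (Z = 5*(½) - 5/1 = 5/2 - 5*1 = 5/2 - 5 = -5/2 ≈ -2.5000)
l(t, c) = -15/2 (l(t, c) = -5 - 5/2 = -15/2)
f(U) = 4 + 4*U
(l(-4, 8) + f(-6))² = (-15/2 + (4 + 4*(-6)))² = (-15/2 + (4 - 24))² = (-15/2 - 20)² = (-55/2)² = 3025/4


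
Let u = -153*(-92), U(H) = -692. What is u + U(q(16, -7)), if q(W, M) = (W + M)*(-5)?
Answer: 13384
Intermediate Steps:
q(W, M) = -5*M - 5*W (q(W, M) = (M + W)*(-5) = -5*M - 5*W)
u = 14076
u + U(q(16, -7)) = 14076 - 692 = 13384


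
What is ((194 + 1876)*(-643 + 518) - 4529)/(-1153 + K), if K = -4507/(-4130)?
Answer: 1087342270/4757383 ≈ 228.56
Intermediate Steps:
K = 4507/4130 (K = -4507*(-1/4130) = 4507/4130 ≈ 1.0913)
((194 + 1876)*(-643 + 518) - 4529)/(-1153 + K) = ((194 + 1876)*(-643 + 518) - 4529)/(-1153 + 4507/4130) = (2070*(-125) - 4529)/(-4757383/4130) = (-258750 - 4529)*(-4130/4757383) = -263279*(-4130/4757383) = 1087342270/4757383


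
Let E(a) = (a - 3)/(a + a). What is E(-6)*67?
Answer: 201/4 ≈ 50.250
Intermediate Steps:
E(a) = (-3 + a)/(2*a) (E(a) = (-3 + a)/((2*a)) = (-3 + a)*(1/(2*a)) = (-3 + a)/(2*a))
E(-6)*67 = ((1/2)*(-3 - 6)/(-6))*67 = ((1/2)*(-1/6)*(-9))*67 = (3/4)*67 = 201/4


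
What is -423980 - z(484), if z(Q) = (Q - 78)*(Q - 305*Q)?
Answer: 59313236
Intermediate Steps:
z(Q) = -304*Q*(-78 + Q) (z(Q) = (-78 + Q)*(-304*Q) = -304*Q*(-78 + Q))
-423980 - z(484) = -423980 - 304*484*(78 - 1*484) = -423980 - 304*484*(78 - 484) = -423980 - 304*484*(-406) = -423980 - 1*(-59737216) = -423980 + 59737216 = 59313236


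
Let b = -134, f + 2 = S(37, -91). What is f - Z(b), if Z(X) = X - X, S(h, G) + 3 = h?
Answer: 32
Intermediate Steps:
S(h, G) = -3 + h
f = 32 (f = -2 + (-3 + 37) = -2 + 34 = 32)
Z(X) = 0
f - Z(b) = 32 - 1*0 = 32 + 0 = 32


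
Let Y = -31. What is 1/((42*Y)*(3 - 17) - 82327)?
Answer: -1/64099 ≈ -1.5601e-5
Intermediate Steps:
1/((42*Y)*(3 - 17) - 82327) = 1/((42*(-31))*(3 - 17) - 82327) = 1/(-1302*(-14) - 82327) = 1/(18228 - 82327) = 1/(-64099) = -1/64099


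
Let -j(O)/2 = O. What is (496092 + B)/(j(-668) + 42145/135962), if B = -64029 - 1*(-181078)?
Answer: 83363876642/181687377 ≈ 458.83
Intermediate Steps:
j(O) = -2*O
B = 117049 (B = -64029 + 181078 = 117049)
(496092 + B)/(j(-668) + 42145/135962) = (496092 + 117049)/(-2*(-668) + 42145/135962) = 613141/(1336 + 42145*(1/135962)) = 613141/(1336 + 42145/135962) = 613141/(181687377/135962) = 613141*(135962/181687377) = 83363876642/181687377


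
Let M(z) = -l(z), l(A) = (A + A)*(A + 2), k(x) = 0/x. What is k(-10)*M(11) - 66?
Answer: -66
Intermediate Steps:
k(x) = 0
l(A) = 2*A*(2 + A) (l(A) = (2*A)*(2 + A) = 2*A*(2 + A))
M(z) = -2*z*(2 + z)
k(-10)*M(11) - 66 = 0*(-2*11*(2 + 11)) - 66 = 0*(-2*11*13) - 66 = 0*(-286) - 66 = 0 - 66 = -66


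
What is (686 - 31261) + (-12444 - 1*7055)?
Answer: -50074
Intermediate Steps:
(686 - 31261) + (-12444 - 1*7055) = -30575 + (-12444 - 7055) = -30575 - 19499 = -50074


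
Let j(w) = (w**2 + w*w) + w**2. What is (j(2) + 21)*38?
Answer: 1254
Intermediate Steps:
j(w) = 3*w**2 (j(w) = (w**2 + w**2) + w**2 = 2*w**2 + w**2 = 3*w**2)
(j(2) + 21)*38 = (3*2**2 + 21)*38 = (3*4 + 21)*38 = (12 + 21)*38 = 33*38 = 1254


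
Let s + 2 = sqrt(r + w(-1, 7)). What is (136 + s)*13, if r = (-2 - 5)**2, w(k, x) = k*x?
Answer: 1742 + 13*sqrt(42) ≈ 1826.3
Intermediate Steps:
r = 49 (r = (-7)**2 = 49)
s = -2 + sqrt(42) (s = -2 + sqrt(49 - 1*7) = -2 + sqrt(49 - 7) = -2 + sqrt(42) ≈ 4.4807)
(136 + s)*13 = (136 + (-2 + sqrt(42)))*13 = (134 + sqrt(42))*13 = 1742 + 13*sqrt(42)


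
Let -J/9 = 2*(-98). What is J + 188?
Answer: 1952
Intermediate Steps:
J = 1764 (J = -18*(-98) = -9*(-196) = 1764)
J + 188 = 1764 + 188 = 1952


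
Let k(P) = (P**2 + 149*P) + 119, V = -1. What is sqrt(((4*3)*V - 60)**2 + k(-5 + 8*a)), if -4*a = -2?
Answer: sqrt(5155) ≈ 71.798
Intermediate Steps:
a = 1/2 (a = -1/4*(-2) = 1/2 ≈ 0.50000)
k(P) = 119 + P**2 + 149*P
sqrt(((4*3)*V - 60)**2 + k(-5 + 8*a)) = sqrt(((4*3)*(-1) - 60)**2 + (119 + (-5 + 8*(1/2))**2 + 149*(-5 + 8*(1/2)))) = sqrt((12*(-1) - 60)**2 + (119 + (-5 + 4)**2 + 149*(-5 + 4))) = sqrt((-12 - 60)**2 + (119 + (-1)**2 + 149*(-1))) = sqrt((-72)**2 + (119 + 1 - 149)) = sqrt(5184 - 29) = sqrt(5155)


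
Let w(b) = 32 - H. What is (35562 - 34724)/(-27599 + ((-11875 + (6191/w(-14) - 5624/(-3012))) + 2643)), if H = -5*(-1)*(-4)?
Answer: -32812728/1437419701 ≈ -0.022828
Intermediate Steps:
H = -20 (H = 5*(-4) = -20)
w(b) = 52 (w(b) = 32 - 1*(-20) = 32 + 20 = 52)
(35562 - 34724)/(-27599 + ((-11875 + (6191/w(-14) - 5624/(-3012))) + 2643)) = (35562 - 34724)/(-27599 + ((-11875 + (6191/52 - 5624/(-3012))) + 2643)) = 838/(-27599 + ((-11875 + (6191*(1/52) - 5624*(-1/3012))) + 2643)) = 838/(-27599 + ((-11875 + (6191/52 + 1406/753)) + 2643)) = 838/(-27599 + ((-11875 + 4734935/39156) + 2643)) = 838/(-27599 + (-460242565/39156 + 2643)) = 838/(-27599 - 356753257/39156) = 838/(-1437419701/39156) = 838*(-39156/1437419701) = -32812728/1437419701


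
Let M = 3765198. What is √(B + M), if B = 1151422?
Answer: 2*√1229155 ≈ 2217.3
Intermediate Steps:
√(B + M) = √(1151422 + 3765198) = √4916620 = 2*√1229155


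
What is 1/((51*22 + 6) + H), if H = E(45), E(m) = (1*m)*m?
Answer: 1/3153 ≈ 0.00031716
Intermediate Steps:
E(m) = m² (E(m) = m*m = m²)
H = 2025 (H = 45² = 2025)
1/((51*22 + 6) + H) = 1/((51*22 + 6) + 2025) = 1/((1122 + 6) + 2025) = 1/(1128 + 2025) = 1/3153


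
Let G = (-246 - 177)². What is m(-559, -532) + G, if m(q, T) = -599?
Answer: 178330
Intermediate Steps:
G = 178929 (G = (-423)² = 178929)
m(-559, -532) + G = -599 + 178929 = 178330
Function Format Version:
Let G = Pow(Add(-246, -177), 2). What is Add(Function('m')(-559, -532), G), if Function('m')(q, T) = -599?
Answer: 178330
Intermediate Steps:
G = 178929 (G = Pow(-423, 2) = 178929)
Add(Function('m')(-559, -532), G) = Add(-599, 178929) = 178330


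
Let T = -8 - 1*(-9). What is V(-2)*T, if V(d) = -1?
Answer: -1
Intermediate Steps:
T = 1 (T = -8 + 9 = 1)
V(-2)*T = -1*1 = -1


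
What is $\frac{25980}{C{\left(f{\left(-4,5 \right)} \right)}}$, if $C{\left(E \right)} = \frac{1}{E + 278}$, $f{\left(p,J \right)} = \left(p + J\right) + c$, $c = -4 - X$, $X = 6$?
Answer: $6988620$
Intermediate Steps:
$c = -10$ ($c = -4 - 6 = -10$)
$f{\left(p,J \right)} = -10 + J + p$ ($f{\left(p,J \right)} = \left(p + J\right) - 10 = \left(J + p\right) - 10 = -10 + J + p$)
$C{\left(E \right)} = \frac{1}{278 + E}$
$\frac{25980}{C{\left(f{\left(-4,5 \right)} \right)}} = \frac{25980}{\frac{1}{278 - 9}} = \frac{25980}{\frac{1}{269}} = 25980 \frac{1}{\frac{1}{269}} = 25980 \cdot 269 = 6988620$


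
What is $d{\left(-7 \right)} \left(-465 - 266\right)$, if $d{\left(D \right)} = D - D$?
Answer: $0$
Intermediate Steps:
$d{\left(D \right)} = 0$
$d{\left(-7 \right)} \left(-465 - 266\right) = 0 \left(-465 - 266\right) = 0 \left(-731\right) = 0$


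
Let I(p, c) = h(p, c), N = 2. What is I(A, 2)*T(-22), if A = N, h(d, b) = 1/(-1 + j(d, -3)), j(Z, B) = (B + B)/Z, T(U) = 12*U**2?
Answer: -1452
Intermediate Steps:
j(Z, B) = 2*B/Z (j(Z, B) = (2*B)/Z = 2*B/Z)
h(d, b) = 1/(-1 - 6/d) (h(d, b) = 1/(-1 + 2*(-3)/d) = 1/(-1 - 6/d))
A = 2
I(p, c) = -p/(6 + p)
I(A, 2)*T(-22) = (-1*2/(6 + 2))*(12*(-22)**2) = (-1*2/8)*(12*484) = -1*2*1/8*5808 = -1/4*5808 = -1452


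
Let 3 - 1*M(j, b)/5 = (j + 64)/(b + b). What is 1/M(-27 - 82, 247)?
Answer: 494/7635 ≈ 0.064702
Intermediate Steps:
M(j, b) = 15 - 5*(64 + j)/(2*b) (M(j, b) = 15 - 5*(j + 64)/(b + b) = 15 - 5*(64 + j)/(2*b))
1/M(-27 - 82, 247) = 1/((5/2)*(-64 - (-27 - 82) + 6*247)/247) = 1/((5/2)*(1/247)*(-64 - 1*(-109) + 1482)) = 1/((5/2)*(1/247)*(-64 + 109 + 1482)) = 1/((5/2)*(1/247)*1527) = 1/(7635/494) = 494/7635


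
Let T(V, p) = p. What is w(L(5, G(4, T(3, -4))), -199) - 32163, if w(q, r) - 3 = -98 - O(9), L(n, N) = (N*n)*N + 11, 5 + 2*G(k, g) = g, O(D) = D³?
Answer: -32987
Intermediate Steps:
G(k, g) = -5/2 + g/2
L(n, N) = 11 + n*N² (L(n, N) = n*N² + 11 = 11 + n*N²)
w(q, r) = -824 (w(q, r) = 3 + (-98 - 1*9³) = 3 + (-98 - 1*729) = 3 + (-98 - 729) = 3 - 827 = -824)
w(L(5, G(4, T(3, -4))), -199) - 32163 = -824 - 32163 = -32987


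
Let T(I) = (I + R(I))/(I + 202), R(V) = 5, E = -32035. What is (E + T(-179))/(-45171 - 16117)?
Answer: 736979/1409624 ≈ 0.52282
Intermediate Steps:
T(I) = (5 + I)/(202 + I) (T(I) = (I + 5)/(I + 202) = (5 + I)/(202 + I))
(E + T(-179))/(-45171 - 16117) = (-32035 + (5 - 179)/(202 - 179))/(-45171 - 16117) = (-32035 - 174/23)/(-61288) = (-32035 + (1/23)*(-174))*(-1/61288) = (-32035 - 174/23)*(-1/61288) = -736979/23*(-1/61288) = 736979/1409624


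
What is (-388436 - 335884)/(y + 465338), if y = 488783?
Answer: -724320/954121 ≈ -0.75915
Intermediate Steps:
(-388436 - 335884)/(y + 465338) = (-388436 - 335884)/(488783 + 465338) = -724320/954121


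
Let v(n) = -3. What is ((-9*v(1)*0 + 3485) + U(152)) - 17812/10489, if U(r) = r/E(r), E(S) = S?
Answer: 36546842/10489 ≈ 3484.3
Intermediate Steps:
U(r) = 1 (U(r) = r/r = 1)
((-9*v(1)*0 + 3485) + U(152)) - 17812/10489 = ((-9*(-3)*0 + 3485) + 1) - 17812/10489 = ((27*0 + 3485) + 1) - 17812*1/10489 = ((0 + 3485) + 1) - 17812/10489 = (3485 + 1) - 17812/10489 = 3486 - 17812/10489 = 36546842/10489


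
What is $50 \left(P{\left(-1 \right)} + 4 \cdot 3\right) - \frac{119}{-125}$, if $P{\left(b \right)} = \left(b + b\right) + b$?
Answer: $\frac{56369}{125} \approx 450.95$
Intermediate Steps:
$P{\left(b \right)} = 3 b$ ($P{\left(b \right)} = 2 b + b = 3 b$)
$50 \left(P{\left(-1 \right)} + 4 \cdot 3\right) - \frac{119}{-125} = 50 \left(3 \left(-1\right) + 4 \cdot 3\right) - \frac{119}{-125} = 50 \left(-3 + 12\right) - - \frac{119}{125} = 50 \cdot 9 + \frac{119}{125} = 450 + \frac{119}{125} = \frac{56369}{125}$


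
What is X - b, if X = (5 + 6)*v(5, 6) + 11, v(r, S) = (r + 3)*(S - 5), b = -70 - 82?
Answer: 251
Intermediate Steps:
b = -152
v(r, S) = (-5 + S)*(3 + r) (v(r, S) = (3 + r)*(-5 + S) = (-5 + S)*(3 + r))
X = 99 (X = (5 + 6)*(-15 - 5*5 + 3*6 + 6*5) + 11 = 11*(-15 - 25 + 18 + 30) + 11 = 11*8 + 11 = 88 + 11 = 99)
X - b = 99 - 1*(-152) = 99 + 152 = 251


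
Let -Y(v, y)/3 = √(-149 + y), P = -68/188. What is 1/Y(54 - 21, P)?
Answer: I*√9165/3510 ≈ 0.027275*I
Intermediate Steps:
P = -17/47 (P = -68*1/188 = -17/47 ≈ -0.36170)
Y(v, y) = -3*√(-149 + y)
1/Y(54 - 21, P) = 1/(-3*√(-149 - 17/47)) = 1/(-18*I*√9165/47) = I*√9165/3510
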